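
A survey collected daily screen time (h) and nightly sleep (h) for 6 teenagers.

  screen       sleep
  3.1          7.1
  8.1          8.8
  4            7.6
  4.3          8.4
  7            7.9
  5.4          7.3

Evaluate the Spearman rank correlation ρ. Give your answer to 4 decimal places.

0.7143

Rank screen: 1, 6, 2, 3, 5, 4
Rank sleep: 1, 6, 3, 5, 4, 2
d = rank(screen) − rank(sleep): 0, 0, -1, -2, 1, 2; Σd² = 10
ρ = 1 − 6Σd² / [n(n²−1)] = 1 − 6×10 / (6×35) = 1 − 60/210 ≈ 0.7143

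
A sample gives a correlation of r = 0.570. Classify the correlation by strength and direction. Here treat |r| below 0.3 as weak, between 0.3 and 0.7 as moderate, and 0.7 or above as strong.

r = 0.570 > 0 so the relationship is positive.
|r| = 0.570, which falls in the moderate range.

moderate positive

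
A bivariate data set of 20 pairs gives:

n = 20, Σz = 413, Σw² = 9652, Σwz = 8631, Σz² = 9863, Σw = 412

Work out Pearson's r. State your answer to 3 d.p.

r = (nΣwz − ΣwΣz) / √[(nΣw² − (Σw)²)(nΣz² − (Σz)²)]
Numerator: 20×8631 − 412×413 = 2464
Denominator: √[(193040 − 169744)(197260 − 170569)] = √[23296 × 26691] = 24935.7883
r = 2464 / 24935.7883 ≈ 0.099

0.099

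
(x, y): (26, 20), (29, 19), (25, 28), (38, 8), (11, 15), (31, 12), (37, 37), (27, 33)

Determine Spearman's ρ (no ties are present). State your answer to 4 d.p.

Rank x: 3, 5, 2, 8, 1, 6, 7, 4
Rank y: 5, 4, 6, 1, 3, 2, 8, 7
d = rank(x) − rank(y): -2, 1, -4, 7, -2, 4, -1, -3; Σd² = 100
ρ = 1 − 6Σd² / [n(n²−1)] = 1 − 6×100 / (8×63) = 1 − 600/504 ≈ -0.1905

-0.1905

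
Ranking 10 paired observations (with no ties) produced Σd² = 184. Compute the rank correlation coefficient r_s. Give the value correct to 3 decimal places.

ρ = 1 − 6Σd² / [n(n²−1)] = 1 − 6×184 / (10×99)
  = 1 − 1104/990 = 1 − 1.1152 ≈ -0.115

-0.115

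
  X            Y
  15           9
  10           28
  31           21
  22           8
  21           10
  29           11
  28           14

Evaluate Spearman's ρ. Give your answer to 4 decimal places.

Rank X: 2, 1, 7, 4, 3, 6, 5
Rank Y: 2, 7, 6, 1, 3, 4, 5
d = rank(X) − rank(Y): 0, -6, 1, 3, 0, 2, 0; Σd² = 50
ρ = 1 − 6Σd² / [n(n²−1)] = 1 − 6×50 / (7×48) = 1 − 300/336 ≈ 0.1071

0.1071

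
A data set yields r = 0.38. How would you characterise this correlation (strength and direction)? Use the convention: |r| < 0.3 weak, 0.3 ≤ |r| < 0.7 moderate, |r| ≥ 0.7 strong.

moderate positive

r = 0.38 > 0 so the relationship is positive.
|r| = 0.38, which falls in the moderate range.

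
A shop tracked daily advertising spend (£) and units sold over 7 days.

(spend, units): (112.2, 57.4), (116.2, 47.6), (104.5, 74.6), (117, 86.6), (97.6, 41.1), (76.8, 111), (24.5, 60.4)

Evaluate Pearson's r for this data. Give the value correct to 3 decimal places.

n = 7, Σx = 648.8, Σy = 478.7, Σx² = 66724.78, Σy² = 36283.61, Σxy = 43915.26
nΣxy − ΣxΣy = 307406.82 − 310580.56 = -3173.74
nΣx² − (Σx)² = 467073.46 − 420941.44 = 46132.02; nΣy² − (Σy)² = 253985.27 − 229153.69 = 24831.58
r = -3173.74 / √(46132.02 × 24831.58) = -3173.74 / 33845.6932 ≈ -0.094

-0.094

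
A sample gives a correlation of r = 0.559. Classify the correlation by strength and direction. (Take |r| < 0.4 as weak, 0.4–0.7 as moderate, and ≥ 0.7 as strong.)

r = 0.559 > 0 so the relationship is positive.
|r| = 0.559, which falls in the moderate range.

moderate positive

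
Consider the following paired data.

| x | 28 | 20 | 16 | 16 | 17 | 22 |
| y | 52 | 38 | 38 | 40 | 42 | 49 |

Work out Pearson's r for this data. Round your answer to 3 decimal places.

n = 6, Σx = 119, Σy = 259, Σx² = 2469, Σy² = 11357, Σxy = 5256
nΣxy − ΣxΣy = 31536 − 30821 = 715
nΣx² − (Σx)² = 14814 − 14161 = 653; nΣy² − (Σy)² = 68142 − 67081 = 1061
r = 715 / √(653 × 1061) = 715 / 832.3659 ≈ 0.859

0.859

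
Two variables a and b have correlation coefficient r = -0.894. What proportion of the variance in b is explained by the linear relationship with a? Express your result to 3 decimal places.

0.799

r² = (-0.894)² = 0.799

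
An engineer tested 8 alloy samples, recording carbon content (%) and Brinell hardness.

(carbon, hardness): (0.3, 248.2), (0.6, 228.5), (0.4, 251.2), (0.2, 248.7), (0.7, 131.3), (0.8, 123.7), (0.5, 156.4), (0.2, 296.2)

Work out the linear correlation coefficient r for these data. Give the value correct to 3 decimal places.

n = 8, Σx = 3.7, Σy = 1684.2, Σx² = 2.07, Σy² = 383505.4, Σxy = 690.09
nΣxy − ΣxΣy = 5520.72 − 6231.54 = -710.82
nΣx² − (Σx)² = 16.56 − 13.69 = 2.87; nΣy² − (Σy)² = 3068043.2 − 2836529.64 = 231513.56
r = -710.82 / √(2.87 × 231513.56) = -710.82 / 815.1343 ≈ -0.872

-0.872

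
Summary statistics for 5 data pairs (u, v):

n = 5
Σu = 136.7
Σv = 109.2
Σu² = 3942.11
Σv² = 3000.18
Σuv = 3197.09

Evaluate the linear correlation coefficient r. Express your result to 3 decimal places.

r = (nΣuv − ΣuΣv) / √[(nΣu² − (Σu)²)(nΣv² − (Σv)²)]
Numerator: 5×3197.09 − 136.7×109.2 = 1057.81
Denominator: √[(19710.55 − 18686.89)(15000.9 − 11924.64)] = √[1023.66 × 3076.26] = 1774.5547
r = 1057.81 / 1774.5547 ≈ 0.596

0.596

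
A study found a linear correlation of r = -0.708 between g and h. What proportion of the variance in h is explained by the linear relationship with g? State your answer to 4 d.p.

0.5013

r² = (-0.708)² = 0.5013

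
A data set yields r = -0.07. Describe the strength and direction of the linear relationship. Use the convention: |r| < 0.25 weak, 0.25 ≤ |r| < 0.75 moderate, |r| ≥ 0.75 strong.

r = -0.07 < 0 so the relationship is negative.
|r| = 0.07, which falls in the weak range.

weak negative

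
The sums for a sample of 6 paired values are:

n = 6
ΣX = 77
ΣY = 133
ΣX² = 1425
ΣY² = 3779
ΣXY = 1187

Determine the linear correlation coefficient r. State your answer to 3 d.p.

-0.863

r = (nΣXY − ΣXΣY) / √[(nΣX² − (ΣX)²)(nΣY² − (ΣY)²)]
Numerator: 6×1187 − 77×133 = -3119
Denominator: √[(8550 − 5929)(22674 − 17689)] = √[2621 × 4985] = 3614.6487
r = -3119 / 3614.6487 ≈ -0.863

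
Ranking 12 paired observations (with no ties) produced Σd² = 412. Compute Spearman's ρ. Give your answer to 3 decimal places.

ρ = 1 − 6Σd² / [n(n²−1)] = 1 − 6×412 / (12×143)
  = 1 − 2472/1716 = 1 − 1.4406 ≈ -0.441

-0.441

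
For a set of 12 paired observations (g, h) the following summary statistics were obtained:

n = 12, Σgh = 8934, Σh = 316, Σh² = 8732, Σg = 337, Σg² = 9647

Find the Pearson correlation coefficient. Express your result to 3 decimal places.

0.218

r = (nΣgh − ΣgΣh) / √[(nΣg² − (Σg)²)(nΣh² − (Σh)²)]
Numerator: 12×8934 − 337×316 = 716
Denominator: √[(115764 − 113569)(104784 − 99856)] = √[2195 × 4928] = 3288.9147
r = 716 / 3288.9147 ≈ 0.218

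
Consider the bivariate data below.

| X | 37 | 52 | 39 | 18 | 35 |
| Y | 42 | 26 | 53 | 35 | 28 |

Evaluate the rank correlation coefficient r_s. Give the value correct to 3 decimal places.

Rank X: 3, 5, 4, 1, 2
Rank Y: 4, 1, 5, 3, 2
d = rank(X) − rank(Y): -1, 4, -1, -2, 0; Σd² = 22
ρ = 1 − 6Σd² / [n(n²−1)] = 1 − 6×22 / (5×24) = 1 − 132/120 ≈ -0.100

-0.100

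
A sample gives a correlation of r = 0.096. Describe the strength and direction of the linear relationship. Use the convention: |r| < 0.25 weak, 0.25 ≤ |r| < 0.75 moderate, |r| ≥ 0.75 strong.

r = 0.096 > 0 so the relationship is positive.
|r| = 0.096, which falls in the weak range.

weak positive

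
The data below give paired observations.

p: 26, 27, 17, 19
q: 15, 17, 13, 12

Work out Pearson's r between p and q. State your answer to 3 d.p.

n = 4, Σp = 89, Σq = 57, Σp² = 2055, Σq² = 827, Σpq = 1298
nΣpq − ΣpΣq = 5192 − 5073 = 119
nΣp² − (Σp)² = 8220 − 7921 = 299; nΣq² − (Σq)² = 3308 − 3249 = 59
r = 119 / √(299 × 59) = 119 / 132.8194 ≈ 0.896

0.896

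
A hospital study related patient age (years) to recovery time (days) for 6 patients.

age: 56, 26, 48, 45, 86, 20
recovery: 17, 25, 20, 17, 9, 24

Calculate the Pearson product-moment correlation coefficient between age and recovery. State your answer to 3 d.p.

n = 6, Σx = 281, Σy = 112, Σx² = 15937, Σy² = 2260, Σxy = 4581
nΣxy − ΣxΣy = 27486 − 31472 = -3986
nΣx² − (Σx)² = 95622 − 78961 = 16661; nΣy² − (Σy)² = 13560 − 12544 = 1016
r = -3986 / √(16661 × 1016) = -3986 / 4114.3136 ≈ -0.969

-0.969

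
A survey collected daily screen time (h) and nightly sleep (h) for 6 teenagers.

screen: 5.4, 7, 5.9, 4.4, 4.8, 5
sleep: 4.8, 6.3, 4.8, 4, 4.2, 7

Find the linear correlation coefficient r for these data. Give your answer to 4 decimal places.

n = 6, Σx = 32.5, Σy = 31.1, Σx² = 180.37, Σy² = 168.41, Σxy = 171.1
nΣxy − ΣxΣy = 1026.6 − 1010.75 = 15.85
nΣx² − (Σx)² = 1082.22 − 1056.25 = 25.97; nΣy² − (Σy)² = 1010.46 − 967.21 = 43.25
r = 15.85 / √(25.97 × 43.25) = 15.85 / 33.5142 ≈ 0.4729

0.4729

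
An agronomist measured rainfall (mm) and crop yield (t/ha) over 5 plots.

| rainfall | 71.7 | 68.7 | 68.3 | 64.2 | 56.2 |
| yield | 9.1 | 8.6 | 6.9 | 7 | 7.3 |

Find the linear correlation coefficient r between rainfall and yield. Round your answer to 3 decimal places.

n = 5, Σx = 329.1, Σy = 38.9, Σx² = 21805.55, Σy² = 306.67, Σxy = 2574.22
nΣxy − ΣxΣy = 12871.1 − 12801.99 = 69.11
nΣx² − (Σx)² = 109027.75 − 108306.81 = 720.94; nΣy² − (Σy)² = 1533.35 − 1513.21 = 20.14
r = 69.11 / √(720.94 × 20.14) = 69.11 / 120.4978 ≈ 0.574

0.574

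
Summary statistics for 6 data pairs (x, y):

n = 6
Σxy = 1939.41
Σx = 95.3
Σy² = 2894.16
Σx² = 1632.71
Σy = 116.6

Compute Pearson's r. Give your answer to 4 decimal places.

0.3197

r = (nΣxy − ΣxΣy) / √[(nΣx² − (Σx)²)(nΣy² − (Σy)²)]
Numerator: 6×1939.41 − 95.3×116.6 = 524.48
Denominator: √[(9796.26 − 9082.09)(17364.96 − 13595.56)] = √[714.17 × 3769.4] = 1640.7292
r = 524.48 / 1640.7292 ≈ 0.3197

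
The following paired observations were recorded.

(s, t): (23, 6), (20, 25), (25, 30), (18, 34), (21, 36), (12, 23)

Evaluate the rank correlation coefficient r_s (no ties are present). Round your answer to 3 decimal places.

Rank s: 5, 3, 6, 2, 4, 1
Rank t: 1, 3, 4, 5, 6, 2
d = rank(s) − rank(t): 4, 0, 2, -3, -2, -1; Σd² = 34
ρ = 1 − 6Σd² / [n(n²−1)] = 1 − 6×34 / (6×35) = 1 − 204/210 ≈ 0.029

0.029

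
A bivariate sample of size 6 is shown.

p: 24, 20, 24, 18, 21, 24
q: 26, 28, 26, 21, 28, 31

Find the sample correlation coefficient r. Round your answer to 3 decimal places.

n = 6, Σp = 131, Σq = 160, Σp² = 2893, Σq² = 4322, Σpq = 3518
nΣpq − ΣpΣq = 21108 − 20960 = 148
nΣp² − (Σp)² = 17358 − 17161 = 197; nΣq² − (Σq)² = 25932 − 25600 = 332
r = 148 / √(197 × 332) = 148 / 255.7421 ≈ 0.579

0.579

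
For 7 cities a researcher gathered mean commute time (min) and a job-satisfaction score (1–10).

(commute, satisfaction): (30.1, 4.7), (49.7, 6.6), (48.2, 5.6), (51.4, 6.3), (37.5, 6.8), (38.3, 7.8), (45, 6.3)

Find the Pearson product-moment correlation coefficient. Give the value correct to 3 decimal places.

0.203

n = 7, Σx = 300.2, Σy = 44.1, Σx² = 13239.44, Σy² = 283.47, Σxy = 1900.47
nΣxy − ΣxΣy = 13303.29 − 13238.82 = 64.47
nΣx² − (Σx)² = 92676.08 − 90120.04 = 2556.04; nΣy² − (Σy)² = 1984.29 − 1944.81 = 39.48
r = 64.47 / √(2556.04 × 39.48) = 64.47 / 317.6672 ≈ 0.203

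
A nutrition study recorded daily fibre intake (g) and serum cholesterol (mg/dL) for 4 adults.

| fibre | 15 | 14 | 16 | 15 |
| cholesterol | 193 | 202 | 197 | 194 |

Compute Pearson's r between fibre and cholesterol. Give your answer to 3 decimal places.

n = 4, Σx = 60, Σy = 786, Σx² = 902, Σy² = 154498, Σxy = 11785
nΣxy − ΣxΣy = 47140 − 47160 = -20
nΣx² − (Σx)² = 3608 − 3600 = 8; nΣy² − (Σy)² = 617992 − 617796 = 196
r = -20 / √(8 × 196) = -20 / 39.5980 ≈ -0.505

-0.505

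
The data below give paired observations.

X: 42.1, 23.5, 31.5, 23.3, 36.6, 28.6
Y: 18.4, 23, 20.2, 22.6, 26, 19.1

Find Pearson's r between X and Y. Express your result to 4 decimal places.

n = 6, ΣX = 185.6, ΣY = 129.3, ΣX² = 6017.32, ΣY² = 2827.17, ΣXY = 3975.88
nΣXY − ΣXΣY = 23855.28 − 23998.08 = -142.8
nΣX² − (ΣX)² = 36103.92 − 34447.36 = 1656.56; nΣY² − (ΣY)² = 16963.02 − 16718.49 = 244.53
r = -142.8 / √(1656.56 × 244.53) = -142.8 / 636.4579 ≈ -0.2244

-0.2244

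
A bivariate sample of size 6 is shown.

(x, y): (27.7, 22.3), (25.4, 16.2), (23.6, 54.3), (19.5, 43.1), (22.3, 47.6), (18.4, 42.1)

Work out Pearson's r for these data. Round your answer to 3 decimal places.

n = 6, Σx = 136.9, Σy = 225.6, Σx² = 3185.51, Σy² = 9604, Σxy = 4987.24
nΣxy − ΣxΣy = 29923.44 − 30884.64 = -961.2
nΣx² − (Σx)² = 19113.06 − 18741.61 = 371.45; nΣy² − (Σy)² = 57624 − 50895.36 = 6728.64
r = -961.2 / √(371.45 × 6728.64) = -961.2 / 1580.9343 ≈ -0.608

-0.608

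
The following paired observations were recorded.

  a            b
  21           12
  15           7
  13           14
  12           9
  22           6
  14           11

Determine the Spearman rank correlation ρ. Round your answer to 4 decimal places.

Rank a: 5, 4, 2, 1, 6, 3
Rank b: 5, 2, 6, 3, 1, 4
d = rank(a) − rank(b): 0, 2, -4, -2, 5, -1; Σd² = 50
ρ = 1 − 6Σd² / [n(n²−1)] = 1 − 6×50 / (6×35) = 1 − 300/210 ≈ -0.4286

-0.4286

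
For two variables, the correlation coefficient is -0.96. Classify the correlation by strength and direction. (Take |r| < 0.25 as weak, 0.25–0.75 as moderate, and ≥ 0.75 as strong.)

r = -0.96 < 0 so the relationship is negative.
|r| = 0.96, which falls in the strong range.

strong negative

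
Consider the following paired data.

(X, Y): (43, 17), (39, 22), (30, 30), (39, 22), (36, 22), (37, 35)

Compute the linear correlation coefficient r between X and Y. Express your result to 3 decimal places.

n = 6, ΣX = 224, ΣY = 148, ΣX² = 8456, ΣY² = 3866, ΣXY = 5434
nΣXY − ΣXΣY = 32604 − 33152 = -548
nΣX² − (ΣX)² = 50736 − 50176 = 560; nΣY² − (ΣY)² = 23196 − 21904 = 1292
r = -548 / √(560 × 1292) = -548 / 850.5998 ≈ -0.644

-0.644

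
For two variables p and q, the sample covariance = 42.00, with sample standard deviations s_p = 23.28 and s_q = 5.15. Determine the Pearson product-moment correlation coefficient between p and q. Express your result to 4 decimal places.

0.3503

r = Cov(p,q) / (s_p · s_q) = 42.00 / (23.28 × 5.15)
  = 42.00 / 119.8920 ≈ 0.3503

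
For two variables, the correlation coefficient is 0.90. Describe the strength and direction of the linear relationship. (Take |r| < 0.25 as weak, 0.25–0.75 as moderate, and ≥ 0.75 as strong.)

strong positive

r = 0.90 > 0 so the relationship is positive.
|r| = 0.90, which falls in the strong range.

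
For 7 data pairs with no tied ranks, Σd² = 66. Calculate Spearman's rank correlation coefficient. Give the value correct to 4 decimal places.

ρ = 1 − 6Σd² / [n(n²−1)] = 1 − 6×66 / (7×48)
  = 1 − 396/336 = 1 − 1.17857 ≈ -0.1786

-0.1786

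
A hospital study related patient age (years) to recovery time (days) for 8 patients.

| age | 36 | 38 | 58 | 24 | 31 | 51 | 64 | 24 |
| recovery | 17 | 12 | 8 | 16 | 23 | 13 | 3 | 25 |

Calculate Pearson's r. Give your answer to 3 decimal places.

-0.876

n = 8, Σx = 326, Σy = 117, Σx² = 14914, Σy² = 2085, Σxy = 4084
nΣxy − ΣxΣy = 32672 − 38142 = -5470
nΣx² − (Σx)² = 119312 − 106276 = 13036; nΣy² − (Σy)² = 16680 − 13689 = 2991
r = -5470 / √(13036 × 2991) = -5470 / 6244.2514 ≈ -0.876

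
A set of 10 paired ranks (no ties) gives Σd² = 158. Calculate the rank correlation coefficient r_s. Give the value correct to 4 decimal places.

0.0424

ρ = 1 − 6Σd² / [n(n²−1)] = 1 − 6×158 / (10×99)
  = 1 − 948/990 = 1 − 0.95758 ≈ 0.0424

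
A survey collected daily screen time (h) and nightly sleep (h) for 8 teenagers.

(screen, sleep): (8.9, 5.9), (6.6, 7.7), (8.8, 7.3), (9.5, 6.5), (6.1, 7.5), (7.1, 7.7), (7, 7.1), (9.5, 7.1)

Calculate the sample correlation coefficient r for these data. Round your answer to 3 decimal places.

-0.658

n = 8, Σx = 63.5, Σy = 56.8, Σx² = 517.33, Σy² = 406, Σxy = 446.89
nΣxy − ΣxΣy = 3575.12 − 3606.8 = -31.68
nΣx² − (Σx)² = 4138.64 − 4032.25 = 106.39; nΣy² − (Σy)² = 3248 − 3226.24 = 21.76
r = -31.68 / √(106.39 × 21.76) = -31.68 / 48.1149 ≈ -0.658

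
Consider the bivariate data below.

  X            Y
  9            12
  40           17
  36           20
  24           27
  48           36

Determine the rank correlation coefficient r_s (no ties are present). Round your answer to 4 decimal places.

Rank X: 1, 4, 3, 2, 5
Rank Y: 1, 2, 3, 4, 5
d = rank(X) − rank(Y): 0, 2, 0, -2, 0; Σd² = 8
ρ = 1 − 6Σd² / [n(n²−1)] = 1 − 6×8 / (5×24) = 1 − 48/120 ≈ 0.6000

0.6000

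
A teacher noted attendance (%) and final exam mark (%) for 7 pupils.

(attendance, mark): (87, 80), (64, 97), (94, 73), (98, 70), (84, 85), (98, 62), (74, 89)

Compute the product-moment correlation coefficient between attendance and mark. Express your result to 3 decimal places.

n = 7, Σx = 599, Σy = 556, Σx² = 52241, Σy² = 45028, Σxy = 46692
nΣxy − ΣxΣy = 326844 − 333044 = -6200
nΣx² − (Σx)² = 365687 − 358801 = 6886; nΣy² − (Σy)² = 315196 − 309136 = 6060
r = -6200 / √(6886 × 6060) = -6200 / 6459.8111 ≈ -0.960

-0.960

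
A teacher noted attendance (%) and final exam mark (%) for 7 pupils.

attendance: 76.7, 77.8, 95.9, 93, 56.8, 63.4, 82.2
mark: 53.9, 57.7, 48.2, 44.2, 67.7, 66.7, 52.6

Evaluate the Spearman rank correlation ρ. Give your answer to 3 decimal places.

Rank attendance: 3, 4, 7, 6, 1, 2, 5
Rank mark: 4, 5, 2, 1, 7, 6, 3
d = rank(attendance) − rank(mark): -1, -1, 5, 5, -6, -4, 2; Σd² = 108
ρ = 1 − 6Σd² / [n(n²−1)] = 1 − 6×108 / (7×48) = 1 − 648/336 ≈ -0.929

-0.929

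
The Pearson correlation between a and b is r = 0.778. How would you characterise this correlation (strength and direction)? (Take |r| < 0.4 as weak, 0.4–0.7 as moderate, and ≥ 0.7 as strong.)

strong positive

r = 0.778 > 0 so the relationship is positive.
|r| = 0.778, which falls in the strong range.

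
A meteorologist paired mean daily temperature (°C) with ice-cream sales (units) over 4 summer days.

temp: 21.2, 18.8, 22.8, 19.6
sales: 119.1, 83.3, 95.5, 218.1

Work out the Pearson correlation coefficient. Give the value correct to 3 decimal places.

n = 4, Σx = 82.4, Σy = 516, Σx² = 1706.88, Σy² = 77811.56, Σxy = 10543.12
nΣxy − ΣxΣy = 42172.48 − 42518.4 = -345.92
nΣx² − (Σx)² = 6827.52 − 6789.76 = 37.76; nΣy² − (Σy)² = 311246.24 − 266256 = 44990.24
r = -345.92 / √(37.76 × 44990.24) = -345.92 / 1303.3923 ≈ -0.265

-0.265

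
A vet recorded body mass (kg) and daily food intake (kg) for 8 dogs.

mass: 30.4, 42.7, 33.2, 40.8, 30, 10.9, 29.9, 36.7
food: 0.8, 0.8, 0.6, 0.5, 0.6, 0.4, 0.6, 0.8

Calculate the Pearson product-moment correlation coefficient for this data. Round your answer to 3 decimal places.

n = 8, Σx = 254.6, Σy = 5.1, Σx² = 8774.04, Σy² = 3.41, Σxy = 168.46
nΣxy − ΣxΣy = 1347.68 − 1298.46 = 49.22
nΣx² − (Σx)² = 70192.32 − 64821.16 = 5371.16; nΣy² − (Σy)² = 27.28 − 26.01 = 1.27
r = 49.22 / √(5371.16 × 1.27) = 49.22 / 82.5916 ≈ 0.596

0.596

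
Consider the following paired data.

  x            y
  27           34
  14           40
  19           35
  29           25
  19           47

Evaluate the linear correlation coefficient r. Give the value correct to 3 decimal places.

-0.736

n = 5, Σx = 108, Σy = 181, Σx² = 2488, Σy² = 6815, Σxy = 3761
nΣxy − ΣxΣy = 18805 − 19548 = -743
nΣx² − (Σx)² = 12440 − 11664 = 776; nΣy² − (Σy)² = 34075 − 32761 = 1314
r = -743 / √(776 × 1314) = -743 / 1009.7841 ≈ -0.736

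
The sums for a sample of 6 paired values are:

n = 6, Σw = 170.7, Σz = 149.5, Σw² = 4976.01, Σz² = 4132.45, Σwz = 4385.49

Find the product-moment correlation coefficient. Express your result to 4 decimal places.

0.5990

r = (nΣwz − ΣwΣz) / √[(nΣw² − (Σw)²)(nΣz² − (Σz)²)]
Numerator: 6×4385.49 − 170.7×149.5 = 793.29
Denominator: √[(29856.06 − 29138.49)(24794.7 − 22350.25)] = √[717.57 × 2444.45] = 1324.4108
r = 793.29 / 1324.4108 ≈ 0.5990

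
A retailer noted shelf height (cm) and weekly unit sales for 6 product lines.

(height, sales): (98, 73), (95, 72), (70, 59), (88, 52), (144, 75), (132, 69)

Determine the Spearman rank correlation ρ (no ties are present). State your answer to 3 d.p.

Rank height: 4, 3, 1, 2, 6, 5
Rank sales: 5, 4, 2, 1, 6, 3
d = rank(height) − rank(sales): -1, -1, -1, 1, 0, 2; Σd² = 8
ρ = 1 − 6Σd² / [n(n²−1)] = 1 − 6×8 / (6×35) = 1 − 48/210 ≈ 0.771

0.771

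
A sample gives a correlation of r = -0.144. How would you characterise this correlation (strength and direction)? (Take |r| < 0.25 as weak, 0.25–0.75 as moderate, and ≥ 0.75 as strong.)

weak negative

r = -0.144 < 0 so the relationship is negative.
|r| = 0.144, which falls in the weak range.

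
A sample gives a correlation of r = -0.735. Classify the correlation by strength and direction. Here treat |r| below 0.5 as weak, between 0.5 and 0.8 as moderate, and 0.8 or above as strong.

r = -0.735 < 0 so the relationship is negative.
|r| = 0.735, which falls in the moderate range.

moderate negative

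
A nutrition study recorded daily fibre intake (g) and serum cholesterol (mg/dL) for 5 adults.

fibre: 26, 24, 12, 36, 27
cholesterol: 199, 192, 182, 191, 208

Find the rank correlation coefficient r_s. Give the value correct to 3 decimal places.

0.400

Rank fibre: 3, 2, 1, 5, 4
Rank cholesterol: 4, 3, 1, 2, 5
d = rank(fibre) − rank(cholesterol): -1, -1, 0, 3, -1; Σd² = 12
ρ = 1 − 6Σd² / [n(n²−1)] = 1 − 6×12 / (5×24) = 1 − 72/120 ≈ 0.400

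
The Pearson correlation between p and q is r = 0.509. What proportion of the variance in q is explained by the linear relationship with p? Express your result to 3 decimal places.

r² = (0.509)² = 0.259

0.259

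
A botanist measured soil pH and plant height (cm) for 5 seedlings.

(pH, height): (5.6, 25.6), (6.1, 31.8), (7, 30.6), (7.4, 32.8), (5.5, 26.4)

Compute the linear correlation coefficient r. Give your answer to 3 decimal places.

n = 5, Σx = 31.6, Σy = 147.2, Σx² = 202.58, Σy² = 4375.76, Σxy = 939.46
nΣxy − ΣxΣy = 4697.3 − 4651.52 = 45.78
nΣx² − (Σx)² = 1012.9 − 998.56 = 14.34; nΣy² − (Σy)² = 21878.8 − 21667.84 = 210.96
r = 45.78 / √(14.34 × 210.96) = 45.78 / 55.0015 ≈ 0.832

0.832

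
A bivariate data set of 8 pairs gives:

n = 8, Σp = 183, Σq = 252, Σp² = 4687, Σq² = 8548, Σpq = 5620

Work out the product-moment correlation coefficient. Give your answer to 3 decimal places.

r = (nΣpq − ΣpΣq) / √[(nΣp² − (Σp)²)(nΣq² − (Σq)²)]
Numerator: 8×5620 − 183×252 = -1156
Denominator: √[(37496 − 33489)(68384 − 63504)] = √[4007 × 4880] = 4422.0086
r = -1156 / 4422.0086 ≈ -0.261

-0.261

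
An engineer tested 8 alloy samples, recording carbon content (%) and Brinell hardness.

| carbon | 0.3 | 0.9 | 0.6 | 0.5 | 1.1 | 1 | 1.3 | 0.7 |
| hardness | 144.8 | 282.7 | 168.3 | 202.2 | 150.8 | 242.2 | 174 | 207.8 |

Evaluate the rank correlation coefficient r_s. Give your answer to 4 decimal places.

0.2381

Rank carbon: 1, 5, 3, 2, 7, 6, 8, 4
Rank hardness: 1, 8, 3, 5, 2, 7, 4, 6
d = rank(carbon) − rank(hardness): 0, -3, 0, -3, 5, -1, 4, -2; Σd² = 64
ρ = 1 − 6Σd² / [n(n²−1)] = 1 − 6×64 / (8×63) = 1 − 384/504 ≈ 0.2381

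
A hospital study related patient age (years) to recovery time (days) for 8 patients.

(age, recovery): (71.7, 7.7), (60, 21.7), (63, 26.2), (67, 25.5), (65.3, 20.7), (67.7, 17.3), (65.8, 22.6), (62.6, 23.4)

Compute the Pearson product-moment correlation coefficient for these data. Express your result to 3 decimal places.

n = 8, Σx = 523.1, Σy = 165.1, Σx² = 34294.67, Σy² = 3652.97, Σxy = 10688.03
nΣxy − ΣxΣy = 85504.24 − 86363.81 = -859.57
nΣx² − (Σx)² = 274357.36 − 273633.61 = 723.75; nΣy² − (Σy)² = 29223.76 − 27258.01 = 1965.75
r = -859.57 / √(723.75 × 1965.75) = -859.57 / 1192.7747 ≈ -0.721

-0.721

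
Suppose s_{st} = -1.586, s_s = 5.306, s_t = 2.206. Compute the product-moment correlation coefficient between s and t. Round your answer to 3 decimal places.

r = Cov(s,t) / (s_s · s_t) = -1.586 / (5.306 × 2.206)
  = -1.586 / 11.7050 ≈ -0.135

-0.135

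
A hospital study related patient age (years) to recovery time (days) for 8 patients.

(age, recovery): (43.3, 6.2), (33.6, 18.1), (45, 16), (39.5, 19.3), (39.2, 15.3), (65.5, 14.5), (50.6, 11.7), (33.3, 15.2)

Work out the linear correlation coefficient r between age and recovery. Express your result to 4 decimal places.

-0.2720

n = 8, Σx = 350, Σy = 116.3, Σx² = 16085.24, Σy² = 1806.81, Σxy = 5006.66
nΣxy − ΣxΣy = 40053.28 − 40705 = -651.72
nΣx² − (Σx)² = 128681.92 − 122500 = 6181.92; nΣy² − (Σy)² = 14454.48 − 13525.69 = 928.79
r = -651.72 / √(6181.92 × 928.79) = -651.72 / 2396.1856 ≈ -0.2720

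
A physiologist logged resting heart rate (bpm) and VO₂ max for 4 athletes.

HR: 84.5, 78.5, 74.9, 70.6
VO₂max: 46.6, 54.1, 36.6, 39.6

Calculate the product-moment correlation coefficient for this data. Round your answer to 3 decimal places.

0.568

n = 4, Σx = 308.5, Σy = 176.9, Σx² = 23896.87, Σy² = 8006.09, Σxy = 13721.65
nΣxy − ΣxΣy = 54886.6 − 54573.65 = 312.95
nΣx² − (Σx)² = 95587.48 − 95172.25 = 415.23; nΣy² − (Σy)² = 32024.36 − 31293.61 = 730.75
r = 312.95 / √(415.23 × 730.75) = 312.95 / 550.8442 ≈ 0.568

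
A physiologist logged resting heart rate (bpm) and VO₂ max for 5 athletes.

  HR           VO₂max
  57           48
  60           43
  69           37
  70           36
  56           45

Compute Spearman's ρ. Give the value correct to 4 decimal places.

Rank HR: 2, 3, 4, 5, 1
Rank VO₂max: 5, 3, 2, 1, 4
d = rank(HR) − rank(VO₂max): -3, 0, 2, 4, -3; Σd² = 38
ρ = 1 − 6Σd² / [n(n²−1)] = 1 − 6×38 / (5×24) = 1 − 228/120 ≈ -0.9000

-0.9000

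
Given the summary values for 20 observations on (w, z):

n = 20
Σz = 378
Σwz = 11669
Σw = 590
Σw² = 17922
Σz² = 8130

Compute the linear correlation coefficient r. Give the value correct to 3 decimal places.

r = (nΣwz − ΣwΣz) / √[(nΣw² − (Σw)²)(nΣz² − (Σz)²)]
Numerator: 20×11669 − 590×378 = 10360
Denominator: √[(358440 − 348100)(162600 − 142884)] = √[10340 × 19716] = 14278.0755
r = 10360 / 14278.0755 ≈ 0.726

0.726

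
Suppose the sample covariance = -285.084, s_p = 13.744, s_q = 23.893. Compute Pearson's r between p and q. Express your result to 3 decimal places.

r = Cov(p,q) / (s_p · s_q) = -285.084 / (13.744 × 23.893)
  = -285.084 / 328.3854 ≈ -0.868

-0.868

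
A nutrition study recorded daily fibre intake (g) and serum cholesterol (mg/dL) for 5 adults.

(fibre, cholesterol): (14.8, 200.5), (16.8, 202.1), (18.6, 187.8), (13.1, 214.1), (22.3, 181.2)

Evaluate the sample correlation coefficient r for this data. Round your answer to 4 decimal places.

-0.9478

n = 5, Σx = 85.6, Σy = 985.7, Σx² = 1516.14, Σy² = 194985.75, Σxy = 16701.23
nΣxy − ΣxΣy = 83506.15 − 84375.92 = -869.77
nΣx² − (Σx)² = 7580.7 − 7327.36 = 253.34; nΣy² − (Σy)² = 974928.75 − 971604.49 = 3324.26
r = -869.77 / √(253.34 × 3324.26) = -869.77 / 917.6971 ≈ -0.9478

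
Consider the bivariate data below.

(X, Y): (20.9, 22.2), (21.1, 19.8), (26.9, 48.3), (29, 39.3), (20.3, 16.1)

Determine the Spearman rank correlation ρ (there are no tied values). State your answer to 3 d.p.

0.800

Rank X: 2, 3, 4, 5, 1
Rank Y: 3, 2, 5, 4, 1
d = rank(X) − rank(Y): -1, 1, -1, 1, 0; Σd² = 4
ρ = 1 − 6Σd² / [n(n²−1)] = 1 − 6×4 / (5×24) = 1 − 24/120 ≈ 0.800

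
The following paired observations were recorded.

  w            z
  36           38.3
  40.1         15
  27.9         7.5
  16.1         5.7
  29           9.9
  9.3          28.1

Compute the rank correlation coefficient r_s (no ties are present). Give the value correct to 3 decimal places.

0.314

Rank w: 5, 6, 3, 2, 4, 1
Rank z: 6, 4, 2, 1, 3, 5
d = rank(w) − rank(z): -1, 2, 1, 1, 1, -4; Σd² = 24
ρ = 1 − 6Σd² / [n(n²−1)] = 1 − 6×24 / (6×35) = 1 − 144/210 ≈ 0.314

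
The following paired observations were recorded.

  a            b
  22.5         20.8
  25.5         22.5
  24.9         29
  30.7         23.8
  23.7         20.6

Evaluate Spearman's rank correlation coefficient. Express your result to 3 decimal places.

Rank a: 1, 4, 3, 5, 2
Rank b: 2, 3, 5, 4, 1
d = rank(a) − rank(b): -1, 1, -2, 1, 1; Σd² = 8
ρ = 1 − 6Σd² / [n(n²−1)] = 1 − 6×8 / (5×24) = 1 − 48/120 ≈ 0.600

0.600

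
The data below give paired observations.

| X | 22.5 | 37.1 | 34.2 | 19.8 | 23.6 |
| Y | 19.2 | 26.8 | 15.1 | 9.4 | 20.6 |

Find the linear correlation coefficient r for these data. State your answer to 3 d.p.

n = 5, ΣX = 137.2, ΣY = 91.1, ΣX² = 4001.3, ΣY² = 1827.61, ΣXY = 2614.98
nΣXY − ΣXΣY = 13074.9 − 12498.92 = 575.98
nΣX² − (ΣX)² = 20006.5 − 18823.84 = 1182.66; nΣY² − (ΣY)² = 9138.05 − 8299.21 = 838.84
r = 575.98 / √(1182.66 × 838.84) = 575.98 / 996.0234 ≈ 0.578

0.578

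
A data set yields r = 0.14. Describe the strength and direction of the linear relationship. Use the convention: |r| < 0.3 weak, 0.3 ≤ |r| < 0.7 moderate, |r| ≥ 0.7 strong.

r = 0.14 > 0 so the relationship is positive.
|r| = 0.14, which falls in the weak range.

weak positive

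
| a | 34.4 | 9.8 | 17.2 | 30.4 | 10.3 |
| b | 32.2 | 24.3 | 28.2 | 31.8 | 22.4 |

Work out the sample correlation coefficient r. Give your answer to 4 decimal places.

0.9592

n = 5, Σa = 102.1, Σb = 138.9, Σa² = 2605.49, Σb² = 3935.57, Σab = 3028.3
nΣab − ΣaΣb = 15141.5 − 14181.69 = 959.81
nΣa² − (Σa)² = 13027.45 − 10424.41 = 2603.04; nΣb² − (Σb)² = 19677.85 − 19293.21 = 384.64
r = 959.81 / √(2603.04 × 384.64) = 959.81 / 1000.6165 ≈ 0.9592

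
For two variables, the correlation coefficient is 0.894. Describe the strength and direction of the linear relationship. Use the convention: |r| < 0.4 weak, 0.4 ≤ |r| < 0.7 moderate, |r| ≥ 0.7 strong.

strong positive

r = 0.894 > 0 so the relationship is positive.
|r| = 0.894, which falls in the strong range.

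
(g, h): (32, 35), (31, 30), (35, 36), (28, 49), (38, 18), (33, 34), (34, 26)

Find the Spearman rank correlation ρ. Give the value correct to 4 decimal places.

Rank g: 3, 2, 6, 1, 7, 4, 5
Rank h: 5, 3, 6, 7, 1, 4, 2
d = rank(g) − rank(h): -2, -1, 0, -6, 6, 0, 3; Σd² = 86
ρ = 1 − 6Σd² / [n(n²−1)] = 1 − 6×86 / (7×48) = 1 − 516/336 ≈ -0.5357

-0.5357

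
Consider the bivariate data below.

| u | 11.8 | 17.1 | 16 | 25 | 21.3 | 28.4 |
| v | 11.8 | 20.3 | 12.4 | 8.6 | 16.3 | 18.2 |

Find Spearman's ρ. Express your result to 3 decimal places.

Rank u: 1, 3, 2, 5, 4, 6
Rank v: 2, 6, 3, 1, 4, 5
d = rank(u) − rank(v): -1, -3, -1, 4, 0, 1; Σd² = 28
ρ = 1 − 6Σd² / [n(n²−1)] = 1 − 6×28 / (6×35) = 1 − 168/210 ≈ 0.200

0.200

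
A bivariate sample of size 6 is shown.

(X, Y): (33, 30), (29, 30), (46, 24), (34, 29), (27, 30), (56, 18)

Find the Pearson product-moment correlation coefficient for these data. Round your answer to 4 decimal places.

-0.9772

n = 6, ΣX = 225, ΣY = 161, ΣX² = 9067, ΣY² = 4441, ΣXY = 5768
nΣXY − ΣXΣY = 34608 − 36225 = -1617
nΣX² − (ΣX)² = 54402 − 50625 = 3777; nΣY² − (ΣY)² = 26646 − 25921 = 725
r = -1617 / √(3777 × 725) = -1617 / 1654.7885 ≈ -0.9772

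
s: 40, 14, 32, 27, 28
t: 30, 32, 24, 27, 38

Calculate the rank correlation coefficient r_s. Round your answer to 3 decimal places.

-0.300

Rank s: 5, 1, 4, 2, 3
Rank t: 3, 4, 1, 2, 5
d = rank(s) − rank(t): 2, -3, 3, 0, -2; Σd² = 26
ρ = 1 − 6Σd² / [n(n²−1)] = 1 − 6×26 / (5×24) = 1 − 156/120 ≈ -0.300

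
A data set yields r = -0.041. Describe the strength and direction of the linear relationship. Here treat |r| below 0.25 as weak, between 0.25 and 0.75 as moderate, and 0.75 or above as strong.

r = -0.041 < 0 so the relationship is negative.
|r| = 0.041, which falls in the weak range.

weak negative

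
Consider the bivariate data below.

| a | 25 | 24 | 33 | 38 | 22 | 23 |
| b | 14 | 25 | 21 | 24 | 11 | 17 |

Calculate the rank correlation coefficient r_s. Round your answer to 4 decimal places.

0.5429

Rank a: 4, 3, 5, 6, 1, 2
Rank b: 2, 6, 4, 5, 1, 3
d = rank(a) − rank(b): 2, -3, 1, 1, 0, -1; Σd² = 16
ρ = 1 − 6Σd² / [n(n²−1)] = 1 − 6×16 / (6×35) = 1 − 96/210 ≈ 0.5429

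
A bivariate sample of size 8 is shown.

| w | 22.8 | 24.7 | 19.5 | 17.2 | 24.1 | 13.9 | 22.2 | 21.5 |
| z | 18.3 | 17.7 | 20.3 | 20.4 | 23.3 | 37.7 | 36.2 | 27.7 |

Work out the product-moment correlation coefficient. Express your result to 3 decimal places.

n = 8, Σw = 165.9, Σz = 201.6, Σw² = 3535.13, Σz² = 5518.34, Σwz = 4085.91
nΣwz − ΣwΣz = 32687.28 − 33445.44 = -758.16
nΣw² − (Σw)² = 28281.04 − 27522.81 = 758.23; nΣz² − (Σz)² = 44146.72 − 40642.56 = 3504.16
r = -758.16 / √(758.23 × 3504.16) = -758.16 / 1630.0182 ≈ -0.465

-0.465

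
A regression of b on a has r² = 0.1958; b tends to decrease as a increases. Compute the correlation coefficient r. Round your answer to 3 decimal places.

-0.442

|r| = √0.1958 = 0.442
The association is negative, so r = −0.442.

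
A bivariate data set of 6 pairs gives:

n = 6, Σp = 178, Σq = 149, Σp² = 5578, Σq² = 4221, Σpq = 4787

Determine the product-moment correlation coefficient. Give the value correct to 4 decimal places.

r = (nΣpq − ΣpΣq) / √[(nΣp² − (Σp)²)(nΣq² − (Σq)²)]
Numerator: 6×4787 − 178×149 = 2200
Denominator: √[(33468 − 31684)(25326 − 22201)] = √[1784 × 3125] = 2361.1438
r = 2200 / 2361.1438 ≈ 0.9318

0.9318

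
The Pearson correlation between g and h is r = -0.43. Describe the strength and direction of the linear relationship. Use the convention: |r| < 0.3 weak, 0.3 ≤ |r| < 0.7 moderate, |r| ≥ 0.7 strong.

r = -0.43 < 0 so the relationship is negative.
|r| = 0.43, which falls in the moderate range.

moderate negative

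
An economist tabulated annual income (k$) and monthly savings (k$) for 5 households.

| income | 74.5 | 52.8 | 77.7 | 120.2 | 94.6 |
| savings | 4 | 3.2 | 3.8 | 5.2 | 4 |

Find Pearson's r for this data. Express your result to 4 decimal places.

0.9538

n = 5, Σx = 419.8, Σy = 20.2, Σx² = 37772.58, Σy² = 83.72, Σxy = 1765.66
nΣxy − ΣxΣy = 8828.3 − 8479.96 = 348.34
nΣx² − (Σx)² = 188862.9 − 176232.04 = 12630.86; nΣy² − (Σy)² = 418.6 − 408.04 = 10.56
r = 348.34 / √(12630.86 × 10.56) = 348.34 / 365.2148 ≈ 0.9538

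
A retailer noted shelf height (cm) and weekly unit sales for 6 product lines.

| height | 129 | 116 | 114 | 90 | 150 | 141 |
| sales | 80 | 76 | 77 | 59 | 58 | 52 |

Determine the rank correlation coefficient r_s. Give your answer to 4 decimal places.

Rank height: 4, 3, 2, 1, 6, 5
Rank sales: 6, 4, 5, 3, 2, 1
d = rank(height) − rank(sales): -2, -1, -3, -2, 4, 4; Σd² = 50
ρ = 1 − 6Σd² / [n(n²−1)] = 1 − 6×50 / (6×35) = 1 − 300/210 ≈ -0.4286

-0.4286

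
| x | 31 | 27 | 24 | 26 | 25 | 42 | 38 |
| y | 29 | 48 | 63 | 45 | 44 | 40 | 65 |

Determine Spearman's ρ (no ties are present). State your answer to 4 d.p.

-0.2500

Rank x: 5, 4, 1, 3, 2, 7, 6
Rank y: 1, 5, 6, 4, 3, 2, 7
d = rank(x) − rank(y): 4, -1, -5, -1, -1, 5, -1; Σd² = 70
ρ = 1 − 6Σd² / [n(n²−1)] = 1 − 6×70 / (7×48) = 1 − 420/336 ≈ -0.2500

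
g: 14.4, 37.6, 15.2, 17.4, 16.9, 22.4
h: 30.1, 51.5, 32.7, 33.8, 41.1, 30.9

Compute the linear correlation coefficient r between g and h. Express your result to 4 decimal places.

0.8213

n = 6, Σg = 123.9, Σh = 220.1, Σg² = 2942.29, Σh² = 8414.01, Σgh = 4841.75
nΣgh − ΣgΣh = 29050.5 − 27270.39 = 1780.11
nΣg² − (Σg)² = 17653.74 − 15351.21 = 2302.53; nΣh² − (Σh)² = 50484.06 − 48444.01 = 2040.05
r = 1780.11 / √(2302.53 × 2040.05) = 1780.11 / 2167.3201 ≈ 0.8213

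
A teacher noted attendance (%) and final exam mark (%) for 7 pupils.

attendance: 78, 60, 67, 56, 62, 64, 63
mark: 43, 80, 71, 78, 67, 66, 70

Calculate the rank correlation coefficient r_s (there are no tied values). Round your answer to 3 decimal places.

-0.714

Rank attendance: 7, 2, 6, 1, 3, 5, 4
Rank mark: 1, 7, 5, 6, 3, 2, 4
d = rank(attendance) − rank(mark): 6, -5, 1, -5, 0, 3, 0; Σd² = 96
ρ = 1 − 6Σd² / [n(n²−1)] = 1 − 6×96 / (7×48) = 1 − 576/336 ≈ -0.714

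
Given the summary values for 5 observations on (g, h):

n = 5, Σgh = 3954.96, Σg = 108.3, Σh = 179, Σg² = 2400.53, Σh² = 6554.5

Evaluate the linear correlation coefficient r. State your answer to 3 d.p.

r = (nΣgh − ΣgΣh) / √[(nΣg² − (Σg)²)(nΣh² − (Σh)²)]
Numerator: 5×3954.96 − 108.3×179 = 389.1
Denominator: √[(12002.65 − 11728.89)(32772.5 − 32041)] = √[273.76 × 731.5] = 447.4991
r = 389.1 / 447.4991 ≈ 0.869

0.869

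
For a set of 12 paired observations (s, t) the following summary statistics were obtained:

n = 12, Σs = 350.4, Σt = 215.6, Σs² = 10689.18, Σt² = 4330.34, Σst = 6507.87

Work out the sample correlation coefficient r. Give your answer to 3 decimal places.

r = (nΣst − ΣsΣt) / √[(nΣs² − (Σs)²)(nΣt² − (Σt)²)]
Numerator: 12×6507.87 − 350.4×215.6 = 2548.2
Denominator: √[(128270.16 − 122780.16)(51964.08 − 46483.36)] = √[5490 × 5480.72] = 5485.3580
r = 2548.2 / 5485.3580 ≈ 0.465

0.465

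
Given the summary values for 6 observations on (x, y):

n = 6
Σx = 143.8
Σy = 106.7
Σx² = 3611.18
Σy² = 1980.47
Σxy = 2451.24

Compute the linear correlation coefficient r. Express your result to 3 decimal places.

-0.906

r = (nΣxy − ΣxΣy) / √[(nΣx² − (Σx)²)(nΣy² − (Σy)²)]
Numerator: 6×2451.24 − 143.8×106.7 = -636.02
Denominator: √[(21667.08 − 20678.44)(11882.82 − 11384.89)] = √[988.64 × 497.93] = 701.6221
r = -636.02 / 701.6221 ≈ -0.906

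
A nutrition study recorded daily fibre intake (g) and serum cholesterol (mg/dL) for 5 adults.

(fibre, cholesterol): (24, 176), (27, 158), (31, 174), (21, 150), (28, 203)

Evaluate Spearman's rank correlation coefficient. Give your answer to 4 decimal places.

Rank fibre: 2, 3, 5, 1, 4
Rank cholesterol: 4, 2, 3, 1, 5
d = rank(fibre) − rank(cholesterol): -2, 1, 2, 0, -1; Σd² = 10
ρ = 1 − 6Σd² / [n(n²−1)] = 1 − 6×10 / (5×24) = 1 − 60/120 ≈ 0.5000

0.5000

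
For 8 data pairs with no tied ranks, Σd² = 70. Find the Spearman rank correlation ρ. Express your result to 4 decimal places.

0.1667

ρ = 1 − 6Σd² / [n(n²−1)] = 1 − 6×70 / (8×63)
  = 1 − 420/504 = 1 − 0.83333 ≈ 0.1667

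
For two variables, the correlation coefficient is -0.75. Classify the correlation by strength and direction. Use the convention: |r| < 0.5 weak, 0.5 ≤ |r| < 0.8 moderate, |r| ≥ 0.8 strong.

moderate negative

r = -0.75 < 0 so the relationship is negative.
|r| = 0.75, which falls in the moderate range.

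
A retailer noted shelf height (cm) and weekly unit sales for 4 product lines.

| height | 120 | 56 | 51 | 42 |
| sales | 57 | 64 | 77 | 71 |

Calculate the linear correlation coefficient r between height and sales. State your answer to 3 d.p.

-0.818

n = 4, Σx = 269, Σy = 269, Σx² = 21901, Σy² = 18315, Σxy = 17333
nΣxy − ΣxΣy = 69332 − 72361 = -3029
nΣx² − (Σx)² = 87604 − 72361 = 15243; nΣy² − (Σy)² = 73260 − 72361 = 899
r = -3029 / √(15243 × 899) = -3029 / 3701.8181 ≈ -0.818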